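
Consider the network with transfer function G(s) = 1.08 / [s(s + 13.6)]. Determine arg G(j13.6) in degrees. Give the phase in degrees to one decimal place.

∠(j13.6 + 13.6) = arctan(13.6/13.6) = 45.00°
∠(j13.6) = 90.00°
∠G(j13.6) = − (45.00° + 90.00°) = -135.00°

-135.0 deg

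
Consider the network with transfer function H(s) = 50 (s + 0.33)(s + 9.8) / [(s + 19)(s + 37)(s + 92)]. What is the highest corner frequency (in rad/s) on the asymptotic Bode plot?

Break frequencies occur at each pole and zero magnitude: 0.33 rad/s, 9.8 rad/s, 19 rad/s, 37 rad/s, 92 rad/s.
The highest is 92 rad/s.

92 rad/s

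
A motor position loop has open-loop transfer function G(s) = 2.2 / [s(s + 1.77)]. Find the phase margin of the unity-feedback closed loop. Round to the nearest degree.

Gain crossover: |G(jω)| = 1 at ω ≈ 1.07 rad/sec.
∠G(j1.07) = −90° − arctan(1.07/1.77) ≈ -121.04°
PM = 180° + (-121.04°) = 58.96°

59°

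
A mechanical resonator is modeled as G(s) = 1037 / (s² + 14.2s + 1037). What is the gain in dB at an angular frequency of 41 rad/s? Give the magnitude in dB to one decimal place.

|(j41)² + 14.2(j41) + 1037| = |-644 + j582.2| = 868.2
|G(j41)| = 1037 / 868.2 = 1.1945
20 log₁₀(1.1945) = 1.54 dB

1.5 dB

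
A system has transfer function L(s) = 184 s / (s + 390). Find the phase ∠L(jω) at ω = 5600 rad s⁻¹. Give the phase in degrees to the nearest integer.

∠(j5600) = 90.00°
∠(j5600 + 390) = arctan(5600/390) = 86.02°
∠L(j5600) = 90.00° − 86.02° = 3.98°

4 deg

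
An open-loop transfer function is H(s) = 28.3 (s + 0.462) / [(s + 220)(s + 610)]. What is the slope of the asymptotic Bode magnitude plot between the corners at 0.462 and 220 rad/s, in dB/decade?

20 dB/decade

In this band the factors already past their corner are: zero at 0.462; net slope = 20 dB/decade.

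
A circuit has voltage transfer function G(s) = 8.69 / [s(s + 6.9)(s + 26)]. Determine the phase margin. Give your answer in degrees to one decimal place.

Gain crossover: |G(jω)| = 1 at ω ≈ 0.0484 rad/s.
∠G(j0.0484) = −90° − arctan(0.0484/6.9) − arctan(0.0484/26) ≈ -90.51°
PM = 180° + (-90.51°) = 89.49°

89.5°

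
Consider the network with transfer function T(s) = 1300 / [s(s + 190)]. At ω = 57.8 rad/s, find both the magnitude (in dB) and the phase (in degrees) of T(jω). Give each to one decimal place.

|T| = -18.9 dB, ∠T = -106.9 deg

|j57.8 + 190| = √(57.8² + 190²) = 198.6
|j57.8| = 57.8
|T(j57.8)| = 1300 / (198.6 × 57.8) = 0.11325
20 log₁₀(0.11325) = -18.92 dB
∠(j57.8 + 190) = arctan(57.8/190) = 16.92°
∠(j57.8) = 90.00°
∠T(j57.8) = − (16.92° + 90.00°) = -106.92°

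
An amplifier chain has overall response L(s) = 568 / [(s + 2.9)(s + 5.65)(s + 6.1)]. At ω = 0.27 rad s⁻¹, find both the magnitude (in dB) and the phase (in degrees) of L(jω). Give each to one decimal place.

|j0.27 + 2.9| = √(0.27² + 2.9²) = 2.913
|j0.27 + 5.65| = √(0.27² + 5.65²) = 5.656
|j0.27 + 6.1| = √(0.27² + 6.1²) = 6.106
|L(j0.27)| = 568 / (2.913 × 5.656 × 6.106) = 5.6465
20 log₁₀(5.6465) = 15.04 dB
∠(j0.27 + 2.9) = arctan(0.27/2.9) = 5.32°
∠(j0.27 + 5.65) = arctan(0.27/5.65) = 2.74°
∠(j0.27 + 6.1) = arctan(0.27/6.1) = 2.53°
∠L(j0.27) = − (5.32° + 2.74° + 2.53°) = -10.59°

|L| = 15.0 dB, ∠L = -10.6°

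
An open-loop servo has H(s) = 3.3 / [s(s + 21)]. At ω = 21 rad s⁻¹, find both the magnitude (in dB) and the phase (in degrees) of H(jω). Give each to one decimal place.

|j21 + 21| = √(21² + 21²) = 29.7
|j21| = 21
|H(j21)| = 3.3 / (29.7 × 21) = 0.0052913
20 log₁₀(0.0052913) = -45.53 dB
∠(j21 + 21) = arctan(21/21) = 45.00°
∠(j21) = 90.00°
∠H(j21) = − (45.00° + 90.00°) = -135.00°

|H| = -45.5 dB, ∠H = -135.0°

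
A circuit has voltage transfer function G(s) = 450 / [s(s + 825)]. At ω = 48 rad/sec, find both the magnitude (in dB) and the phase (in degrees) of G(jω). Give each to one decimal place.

|G| = -38.9 dB, ∠G = -93.3 deg

|j48 + 825| = √(48² + 825²) = 826.4
|j48| = 48
|G(j48)| = 450 / (826.4 × 48) = 0.011344
20 log₁₀(0.011344) = -38.90 dB
∠(j48 + 825) = arctan(48/825) = 3.33°
∠(j48) = 90.00°
∠G(j48) = − (3.33° + 90.00°) = -93.33°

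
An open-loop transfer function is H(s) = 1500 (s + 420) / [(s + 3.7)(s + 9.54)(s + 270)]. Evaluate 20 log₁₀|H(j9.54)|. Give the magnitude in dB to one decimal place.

24.6 dB

|j9.54 + 420| = √(9.54² + 420²) = 420.1
|j9.54 + 3.7| = √(9.54² + 3.7²) = 10.23
|j9.54 + 9.54| = √(9.54² + 9.54²) = 13.49
|j9.54 + 270| = √(9.54² + 270²) = 270.2
|H(j9.54)| = 1500 × 420.1 / (10.23 × 13.49 × 270.2) = 16.896
20 log₁₀(16.896) = 24.56 dB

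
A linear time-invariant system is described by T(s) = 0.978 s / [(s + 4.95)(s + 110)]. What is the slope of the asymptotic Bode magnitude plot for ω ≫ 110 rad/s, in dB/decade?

With 1 zero and 2 poles, the high-frequency asymptotic slope is 20 × (1 − 2) = -20 dB/decade.

-20 dB/decade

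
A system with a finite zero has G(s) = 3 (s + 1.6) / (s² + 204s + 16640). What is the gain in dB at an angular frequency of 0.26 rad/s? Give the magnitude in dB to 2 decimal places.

-70.69 dB

|j0.26 + 1.6| = √(0.26² + 1.6²) = 1.621
|(j0.26)² + 204(j0.26) + 16640| = |16640 + j53.04| = 1.664e+04
|G(j0.26)| = 3 × 1.621 / 1.664e+04 = 0.00029225
20 log₁₀(0.00029225) = -70.685 dB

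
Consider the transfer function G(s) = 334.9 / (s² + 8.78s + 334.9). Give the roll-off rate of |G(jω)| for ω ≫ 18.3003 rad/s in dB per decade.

With 0 zeros and 2 poles, the high-frequency asymptotic slope is 20 × (0 − 2) = -40 dB/decade.

-40 dB/decade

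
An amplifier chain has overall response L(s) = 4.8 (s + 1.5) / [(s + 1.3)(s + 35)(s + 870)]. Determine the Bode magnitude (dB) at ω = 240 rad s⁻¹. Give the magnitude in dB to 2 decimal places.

-93.18 dB

|j240 + 1.5| = √(240² + 1.5²) = 240
|j240 + 1.3| = √(240² + 1.3²) = 240
|j240 + 35| = √(240² + 35²) = 242.5
|j240 + 870| = √(240² + 870²) = 902.5
|L(j240)| = 4.8 × 240 / (240 × 242.5 × 902.5) = 2.1929e-05
20 log₁₀(2.1929e-05) = -93.180 dB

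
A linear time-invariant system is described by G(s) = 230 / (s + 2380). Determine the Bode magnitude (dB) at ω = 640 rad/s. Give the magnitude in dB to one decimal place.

|j640 + 2380| = √(640² + 2380²) = 2465
|G(j640)| = 230 / 2465 = 0.093323
20 log₁₀(0.093323) = -20.60 dB

-20.6 dB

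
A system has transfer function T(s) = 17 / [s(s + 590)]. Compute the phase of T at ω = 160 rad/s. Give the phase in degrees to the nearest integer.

∠(j160 + 590) = arctan(160/590) = 15.17°
∠(j160) = 90.00°
∠T(j160) = − (15.17° + 90.00°) = -105.17°

-105 deg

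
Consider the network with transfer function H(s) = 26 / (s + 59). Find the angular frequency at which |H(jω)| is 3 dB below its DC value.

For a single-pole low-pass, the −3 dB point is at the pole: ω = 59 rad/s.

59 rad/s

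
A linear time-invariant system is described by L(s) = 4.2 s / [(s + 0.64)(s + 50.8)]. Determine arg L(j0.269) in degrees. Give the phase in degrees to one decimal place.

66.9 deg

∠(j0.269) = 90.00°
∠(j0.269 + 0.64) = arctan(0.269/0.64) = 22.80°
∠(j0.269 + 50.8) = arctan(0.269/50.8) = 0.30°
∠L(j0.269) = 90.00° − (22.80° + 0.30°) = 66.90°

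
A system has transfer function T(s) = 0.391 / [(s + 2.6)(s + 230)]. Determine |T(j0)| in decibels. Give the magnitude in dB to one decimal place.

-63.7 dB

T(0) = 0.391 / (2.6 × 230) = 0.00065385
20 log₁₀(0.00065385) = -63.69 dB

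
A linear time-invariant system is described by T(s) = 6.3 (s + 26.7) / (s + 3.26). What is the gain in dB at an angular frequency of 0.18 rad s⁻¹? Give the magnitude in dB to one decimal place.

34.2 dB

|j0.18 + 26.7| = √(0.18² + 26.7²) = 26.7
|j0.18 + 3.26| = √(0.18² + 3.26²) = 3.265
|T(j0.18)| = 6.3 × 26.7 / 3.265 = 51.521
20 log₁₀(51.521) = 34.24 dB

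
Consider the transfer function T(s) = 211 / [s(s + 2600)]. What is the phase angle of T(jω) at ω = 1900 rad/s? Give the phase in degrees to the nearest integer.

∠(j1900 + 2600) = arctan(1900/2600) = 36.16°
∠(j1900) = 90.00°
∠T(j1900) = − (36.16° + 90.00°) = -126.16°

-126 deg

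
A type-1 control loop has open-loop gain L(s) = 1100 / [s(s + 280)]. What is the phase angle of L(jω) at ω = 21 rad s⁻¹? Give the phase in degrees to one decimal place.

∠(j21 + 280) = arctan(21/280) = 4.29°
∠(j21) = 90.00°
∠L(j21) = − (4.29° + 90.00°) = -94.29°

-94.3°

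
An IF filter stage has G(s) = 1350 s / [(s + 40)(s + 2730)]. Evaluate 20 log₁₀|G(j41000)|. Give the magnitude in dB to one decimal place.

|j41000| = 4.1e+04
|j41000 + 40| = √(41000² + 40²) = 4.1e+04
|j41000 + 2730| = √(41000² + 2730²) = 4.109e+04
|G(j41000)| = 1350 × 4.1e+04 / (4.1e+04 × 4.109e+04) = 0.032854
20 log₁₀(0.032854) = -29.67 dB

-29.7 dB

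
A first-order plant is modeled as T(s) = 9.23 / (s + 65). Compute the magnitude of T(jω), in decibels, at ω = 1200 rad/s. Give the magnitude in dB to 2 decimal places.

-42.29 dB

|j1200 + 65| = √(1200² + 65²) = 1202
|T(j1200)| = 9.23 / 1202 = 0.0076804
20 log₁₀(0.0076804) = -42.292 dB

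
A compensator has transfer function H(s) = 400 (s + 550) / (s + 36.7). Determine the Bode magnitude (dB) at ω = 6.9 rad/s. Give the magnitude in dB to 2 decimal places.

|j6.9 + 550| = √(6.9² + 550²) = 550
|j6.9 + 36.7| = √(6.9² + 36.7²) = 37.34
|H(j6.9)| = 400 × 550 / 37.34 = 5891.8
20 log₁₀(5891.8) = 75.405 dB

75.40 dB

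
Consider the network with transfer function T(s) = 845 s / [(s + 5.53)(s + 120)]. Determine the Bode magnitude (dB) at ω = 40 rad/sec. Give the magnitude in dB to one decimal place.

16.4 dB

|j40| = 40
|j40 + 5.53| = √(40² + 5.53²) = 40.38
|j40 + 120| = √(40² + 120²) = 126.5
|T(j40)| = 845 × 40 / (40.38 × 126.5) = 6.6174
20 log₁₀(6.6174) = 16.41 dB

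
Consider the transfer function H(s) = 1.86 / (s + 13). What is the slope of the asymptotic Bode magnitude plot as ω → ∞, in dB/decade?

-20 dB/decade

With 0 zeros and 1 pole, the high-frequency asymptotic slope is 20 × (0 − 1) = -20 dB/decade.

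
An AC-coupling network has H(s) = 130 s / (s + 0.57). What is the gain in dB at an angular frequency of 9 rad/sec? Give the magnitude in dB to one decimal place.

42.3 dB

|j9| = 9
|j9 + 0.57| = √(9² + 0.57²) = 9.018
|H(j9)| = 130 × 9 / 9.018 = 129.74
20 log₁₀(129.74) = 42.26 dB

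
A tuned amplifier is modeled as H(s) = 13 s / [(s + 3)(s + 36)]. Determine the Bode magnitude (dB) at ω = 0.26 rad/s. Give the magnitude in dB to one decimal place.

|j0.26| = 0.26
|j0.26 + 3| = √(0.26² + 3²) = 3.011
|j0.26 + 36| = √(0.26² + 36²) = 36
|H(j0.26)| = 13 × 0.26 / (3.011 × 36) = 0.031179
20 log₁₀(0.031179) = -30.12 dB

-30.1 dB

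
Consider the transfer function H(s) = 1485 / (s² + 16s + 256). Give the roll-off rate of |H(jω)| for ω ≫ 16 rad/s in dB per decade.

With 0 zeros and 2 poles, the high-frequency asymptotic slope is 20 × (0 − 2) = -40 dB/decade.

-40 dB/decade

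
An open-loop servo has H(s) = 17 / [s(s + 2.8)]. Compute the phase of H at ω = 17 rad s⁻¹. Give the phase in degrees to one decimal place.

∠(j17 + 2.8) = arctan(17/2.8) = 80.65°
∠(j17) = 90.00°
∠H(j17) = − (80.65° + 90.00°) = -170.65°

-170.6°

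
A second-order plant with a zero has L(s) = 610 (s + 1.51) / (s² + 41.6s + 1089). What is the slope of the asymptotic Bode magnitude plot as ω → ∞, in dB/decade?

-20 dB/decade

With 1 zero and 2 poles, the high-frequency asymptotic slope is 20 × (1 − 2) = -20 dB/decade.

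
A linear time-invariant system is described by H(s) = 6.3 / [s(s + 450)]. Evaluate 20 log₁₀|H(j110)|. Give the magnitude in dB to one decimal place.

|j110 + 450| = √(110² + 450²) = 463.2
|j110| = 110
|H(j110)| = 6.3 / (463.2 × 110) = 0.00012363
20 log₁₀(0.00012363) = -78.16 dB

-78.2 dB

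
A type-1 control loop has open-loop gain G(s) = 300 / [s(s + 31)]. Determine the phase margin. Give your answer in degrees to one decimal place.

Gain crossover: |G(jω)| = 1 at ω ≈ 9.27 rad/sec.
∠G(j9.27) = −90° − arctan(9.27/31) ≈ -106.65°
PM = 180° + (-106.65°) = 73.35°

73.3°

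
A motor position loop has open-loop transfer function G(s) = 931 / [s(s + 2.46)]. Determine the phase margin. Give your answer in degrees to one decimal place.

Gain crossover: |G(jω)| = 1 at ω ≈ 30.5 rad/s.
∠G(j30.5) = −90° − arctan(30.5/2.46) ≈ -175.38°
PM = 180° + (-175.38°) = 4.62°

4.6°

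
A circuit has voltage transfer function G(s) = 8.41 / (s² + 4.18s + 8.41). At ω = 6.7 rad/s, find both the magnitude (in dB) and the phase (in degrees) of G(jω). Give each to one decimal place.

|(j6.7)² + 4.18(j6.7) + 8.41| = |-36.48 + j28.006| = 45.99
|G(j6.7)| = 8.41 / 45.99 = 0.18286
20 log₁₀(0.18286) = -14.76 dB
∠[(j6.7)² + 4.18(j6.7) + 8.41] = ∠[-36.48 + j28.006] = 142.49°
∠G(j6.7) = −142.49° = -142.49°

|G| = -14.8 dB, ∠G = -142.5°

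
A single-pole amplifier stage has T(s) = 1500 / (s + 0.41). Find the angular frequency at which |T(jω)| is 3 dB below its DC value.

0.41 rad/sec

For a single-pole low-pass, the −3 dB point is at the pole: ω = 0.41 rad/sec.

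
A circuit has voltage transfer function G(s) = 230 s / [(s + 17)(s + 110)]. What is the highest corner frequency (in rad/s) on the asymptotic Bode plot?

110 rad/s

Break frequencies occur at each pole and zero magnitude: 17 rad/s, 110 rad/s.
The highest is 110 rad/s.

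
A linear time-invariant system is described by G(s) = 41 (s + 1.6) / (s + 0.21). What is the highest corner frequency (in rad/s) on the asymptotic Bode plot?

1.6 rad/s

Break frequencies occur at each pole and zero magnitude: 0.21 rad/s, 1.6 rad/s.
The highest is 1.6 rad/s.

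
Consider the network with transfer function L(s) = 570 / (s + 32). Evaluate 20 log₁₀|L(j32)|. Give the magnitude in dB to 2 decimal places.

22.00 dB

|j32 + 32| = √(32² + 32²) = 45.25
|L(j32)| = 570 / 45.25 = 12.595
20 log₁₀(12.595) = 22.004 dB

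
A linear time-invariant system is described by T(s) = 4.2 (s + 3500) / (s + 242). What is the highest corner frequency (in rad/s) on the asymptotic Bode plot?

3500 rad/s

Break frequencies occur at each pole and zero magnitude: 242 rad/s, 3500 rad/s.
The highest is 3500 rad/s.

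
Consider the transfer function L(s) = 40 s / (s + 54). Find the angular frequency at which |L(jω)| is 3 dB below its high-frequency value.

54 rad/s

For a single-pole high-pass, the −3 dB point is at the pole: ω = 54 rad/s.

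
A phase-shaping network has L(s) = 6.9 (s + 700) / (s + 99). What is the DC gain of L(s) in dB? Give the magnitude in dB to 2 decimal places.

L(0) = 6.9 × 700 / 99 = 48.788
20 log₁₀(48.788) = 33.766 dB

33.77 dB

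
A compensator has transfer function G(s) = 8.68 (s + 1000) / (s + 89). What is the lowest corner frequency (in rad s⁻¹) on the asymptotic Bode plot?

Break frequencies occur at each pole and zero magnitude: 89 rad s⁻¹, 1000 rad s⁻¹.
The lowest is 89 rad s⁻¹.

89 rad s⁻¹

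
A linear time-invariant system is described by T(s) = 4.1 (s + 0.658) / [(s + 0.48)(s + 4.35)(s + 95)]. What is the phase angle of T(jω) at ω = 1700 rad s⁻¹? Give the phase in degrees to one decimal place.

-176.7°

∠(j1700 + 0.658) = arctan(1700/0.658) = 89.98°
∠(j1700 + 0.48) = arctan(1700/0.48) = 89.98°
∠(j1700 + 4.35) = arctan(1700/4.35) = 89.85°
∠(j1700 + 95) = arctan(1700/95) = 86.80°
∠T(j1700) = 89.98° − (89.98° + 89.85° + 86.80°) = -176.66°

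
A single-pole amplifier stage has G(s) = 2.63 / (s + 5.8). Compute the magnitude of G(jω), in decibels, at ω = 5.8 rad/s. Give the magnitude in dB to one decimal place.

|j5.8 + 5.8| = √(5.8² + 5.8²) = 8.202
|G(j5.8)| = 2.63 / 8.202 = 0.32064
20 log₁₀(0.32064) = -9.88 dB

-9.9 dB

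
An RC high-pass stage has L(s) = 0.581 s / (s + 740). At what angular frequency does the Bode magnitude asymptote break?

The single real pole at s = −740 gives a corner at ω = 740 rad/s.

740 rad/s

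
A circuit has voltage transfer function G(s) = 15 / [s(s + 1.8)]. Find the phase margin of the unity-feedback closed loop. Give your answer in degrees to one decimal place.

26.1°

Gain crossover: |G(jω)| = 1 at ω ≈ 3.67 rad/sec.
∠G(j3.67) = −90° − arctan(3.67/1.8) ≈ -153.87°
PM = 180° + (-153.87°) = 26.13°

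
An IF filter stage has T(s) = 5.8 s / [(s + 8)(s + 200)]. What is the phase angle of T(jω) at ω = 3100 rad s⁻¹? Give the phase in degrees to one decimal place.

∠(j3100) = 90.00°
∠(j3100 + 8) = arctan(3100/8) = 89.85°
∠(j3100 + 200) = arctan(3100/200) = 86.31°
∠T(j3100) = 90.00° − (89.85° + 86.31°) = -86.16°

-86.2°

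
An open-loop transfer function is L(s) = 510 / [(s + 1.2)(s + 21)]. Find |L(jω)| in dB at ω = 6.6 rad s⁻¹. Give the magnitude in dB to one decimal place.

|j6.6 + 1.2| = √(6.6² + 1.2²) = 6.708
|j6.6 + 21| = √(6.6² + 21²) = 22.01
|L(j6.6)| = 510 / (6.708 × 22.01) = 3.4537
20 log₁₀(3.4537) = 10.77 dB

10.8 dB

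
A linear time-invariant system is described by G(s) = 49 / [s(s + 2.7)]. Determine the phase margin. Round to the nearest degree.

Gain crossover: |G(jω)| = 1 at ω ≈ 6.74 rad/s.
∠G(j6.74) = −90° − arctan(6.74/2.7) ≈ -158.18°
PM = 180° + (-158.18°) = 21.82°

22 deg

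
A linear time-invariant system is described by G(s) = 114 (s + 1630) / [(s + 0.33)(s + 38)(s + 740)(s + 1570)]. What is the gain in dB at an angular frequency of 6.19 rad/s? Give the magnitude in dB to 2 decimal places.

-63.48 dB

|j6.19 + 1630| = √(6.19² + 1630²) = 1630
|j6.19 + 0.33| = √(6.19² + 0.33²) = 6.199
|j6.19 + 38| = √(6.19² + 38²) = 38.5
|j6.19 + 740| = √(6.19² + 740²) = 740
|j6.19 + 1570| = √(6.19² + 1570²) = 1570
|G(j6.19)| = 114 × 1630 / (6.199 × 38.5 × 740 × 1570) = 0.00067014
20 log₁₀(0.00067014) = -63.477 dB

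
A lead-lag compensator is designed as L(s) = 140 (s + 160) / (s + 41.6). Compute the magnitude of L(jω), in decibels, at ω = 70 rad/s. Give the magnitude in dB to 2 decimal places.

49.55 dB

|j70 + 160| = √(70² + 160²) = 174.6
|j70 + 41.6| = √(70² + 41.6²) = 81.43
|L(j70)| = 140 × 174.6 / 81.43 = 300.26
20 log₁₀(300.26) = 49.550 dB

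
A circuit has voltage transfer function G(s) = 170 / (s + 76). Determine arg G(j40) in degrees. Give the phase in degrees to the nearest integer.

-28 deg

∠(j40 + 76) = arctan(40/76) = 27.76°
∠G(j40) = −27.76° = -27.76°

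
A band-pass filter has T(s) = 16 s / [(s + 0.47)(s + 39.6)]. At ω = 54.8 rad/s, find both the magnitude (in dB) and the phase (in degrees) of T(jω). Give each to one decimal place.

|j54.8| = 54.8
|j54.8 + 0.47| = √(54.8² + 0.47²) = 54.8
|j54.8 + 39.6| = √(54.8² + 39.6²) = 67.61
|T(j54.8)| = 16 × 54.8 / (54.8 × 67.61) = 0.23664
20 log₁₀(0.23664) = -12.52 dB
∠(j54.8) = 90.00°
∠(j54.8 + 0.47) = arctan(54.8/0.47) = 89.51°
∠(j54.8 + 39.6) = arctan(54.8/39.6) = 54.15°
∠T(j54.8) = 90.00° − (89.51° + 54.15°) = -53.66°

|T| = -12.5 dB, ∠T = -53.7°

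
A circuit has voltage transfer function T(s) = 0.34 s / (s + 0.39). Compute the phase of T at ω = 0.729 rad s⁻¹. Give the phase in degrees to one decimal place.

28.1°

∠(j0.729) = 90.00°
∠(j0.729 + 0.39) = arctan(0.729/0.39) = 61.85°
∠T(j0.729) = 90.00° − 61.85° = 28.15°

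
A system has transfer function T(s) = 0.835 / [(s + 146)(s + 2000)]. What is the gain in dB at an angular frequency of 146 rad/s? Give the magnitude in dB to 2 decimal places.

-113.91 dB

|j146 + 146| = √(146² + 146²) = 206.5
|j146 + 2000| = √(146² + 2000²) = 2005
|T(j146)| = 0.835 / (206.5 × 2005) = 2.0167e-06
20 log₁₀(2.0167e-06) = -113.907 dB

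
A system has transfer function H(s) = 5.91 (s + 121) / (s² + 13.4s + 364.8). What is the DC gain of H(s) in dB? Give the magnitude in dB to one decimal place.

5.8 dB

H(0) = 5.91 × 121 / 364.8 = 1.9603
20 log₁₀(1.9603) = 5.85 dB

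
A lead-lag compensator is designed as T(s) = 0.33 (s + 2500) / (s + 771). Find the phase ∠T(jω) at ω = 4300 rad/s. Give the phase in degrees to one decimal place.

-20.0°

∠(j4300 + 2500) = arctan(4300/2500) = 59.83°
∠(j4300 + 771) = arctan(4300/771) = 79.83°
∠T(j4300) = 59.83° − 79.83° = -20.01°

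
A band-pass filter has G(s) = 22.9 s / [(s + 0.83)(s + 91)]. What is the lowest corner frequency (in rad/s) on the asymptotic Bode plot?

0.83 rad/s

Break frequencies occur at each pole and zero magnitude: 0.83 rad/s, 91 rad/s.
The lowest is 0.83 rad/s.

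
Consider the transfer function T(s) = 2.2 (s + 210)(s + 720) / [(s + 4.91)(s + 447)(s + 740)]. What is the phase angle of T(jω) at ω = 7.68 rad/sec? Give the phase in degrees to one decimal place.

-56.3°

∠(j7.68 + 210) = arctan(7.68/210) = 2.09°
∠(j7.68 + 720) = arctan(7.68/720) = 0.61°
∠(j7.68 + 4.91) = arctan(7.68/4.91) = 57.41°
∠(j7.68 + 447) = arctan(7.68/447) = 0.98°
∠(j7.68 + 740) = arctan(7.68/740) = 0.59°
∠T(j7.68) = 2.09° + 0.61° − (57.41° + 0.98° + 0.59°) = -56.28°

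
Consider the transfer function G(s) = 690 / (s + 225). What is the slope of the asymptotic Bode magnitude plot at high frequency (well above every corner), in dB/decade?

With 0 zeros and 1 pole, the high-frequency asymptotic slope is 20 × (0 − 1) = -20 dB/decade.

-20 dB/decade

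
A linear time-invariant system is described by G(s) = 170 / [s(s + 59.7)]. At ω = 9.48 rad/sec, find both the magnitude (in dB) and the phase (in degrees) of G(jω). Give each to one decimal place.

|G| = -10.6 dB, ∠G = -99.0°

|j9.48 + 59.7| = √(9.48² + 59.7²) = 60.45
|j9.48| = 9.48
|G(j9.48)| = 170 / (60.45 × 9.48) = 0.29666
20 log₁₀(0.29666) = -10.55 dB
∠(j9.48 + 59.7) = arctan(9.48/59.7) = 9.02°
∠(j9.48) = 90.00°
∠G(j9.48) = − (9.02° + 90.00°) = -99.02°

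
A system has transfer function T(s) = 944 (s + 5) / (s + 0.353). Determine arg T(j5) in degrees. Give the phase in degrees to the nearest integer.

-41 deg

∠(j5 + 5) = arctan(5/5) = 45.00°
∠(j5 + 0.353) = arctan(5/0.353) = 85.96°
∠T(j5) = 45.00° − 85.96° = -40.96°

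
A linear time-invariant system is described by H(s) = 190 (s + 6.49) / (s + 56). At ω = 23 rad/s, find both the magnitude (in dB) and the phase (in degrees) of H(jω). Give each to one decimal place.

|H| = 37.5 dB, ∠H = 51.9°

|j23 + 6.49| = √(23² + 6.49²) = 23.9
|j23 + 56| = √(23² + 56²) = 60.54
|H(j23)| = 190 × 23.9 / 60.54 = 75.003
20 log₁₀(75.003) = 37.50 dB
∠(j23 + 6.49) = arctan(23/6.49) = 74.24°
∠(j23 + 56) = arctan(23/56) = 22.33°
∠H(j23) = 74.24° − 22.33° = 51.91°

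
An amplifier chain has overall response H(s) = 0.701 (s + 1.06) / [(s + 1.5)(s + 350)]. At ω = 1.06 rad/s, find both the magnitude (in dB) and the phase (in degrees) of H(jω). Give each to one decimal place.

|H| = -55.7 dB, ∠H = 9.6°

|j1.06 + 1.06| = √(1.06² + 1.06²) = 1.499
|j1.06 + 1.5| = √(1.06² + 1.5²) = 1.837
|j1.06 + 350| = √(1.06² + 350²) = 350
|H(j1.06)| = 0.701 × 1.499 / (1.837 × 350) = 0.0016346
20 log₁₀(0.0016346) = -55.73 dB
∠(j1.06 + 1.06) = arctan(1.06/1.06) = 45.00°
∠(j1.06 + 1.5) = arctan(1.06/1.5) = 35.25°
∠(j1.06 + 350) = arctan(1.06/350) = 0.17°
∠H(j1.06) = 45.00° − (35.25° + 0.17°) = 9.58°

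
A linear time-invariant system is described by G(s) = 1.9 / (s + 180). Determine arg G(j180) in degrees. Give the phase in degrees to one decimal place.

∠(j180 + 180) = arctan(180/180) = 45.00°
∠G(j180) = −45.00° = -45.00°

-45.0°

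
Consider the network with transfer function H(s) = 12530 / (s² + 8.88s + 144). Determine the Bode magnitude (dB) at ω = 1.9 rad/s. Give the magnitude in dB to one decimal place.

39.0 dB

|(j1.9)² + 8.88(j1.9) + 144| = |140.39 + j16.872| = 141.4
|H(j1.9)| = 12530 / 141.4 = 88.614
20 log₁₀(88.614) = 38.95 dB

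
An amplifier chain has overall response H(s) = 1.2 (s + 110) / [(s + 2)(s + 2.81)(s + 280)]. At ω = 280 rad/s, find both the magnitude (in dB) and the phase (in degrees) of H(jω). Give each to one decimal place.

|H| = -98.7 dB, ∠H = -155.5°

|j280 + 110| = √(280² + 110²) = 300.8
|j280 + 2| = √(280² + 2²) = 280
|j280 + 2.81| = √(280² + 2.81²) = 280
|j280 + 280| = √(280² + 280²) = 396
|H(j280)| = 1.2 × 300.8 / (280 × 280 × 396) = 1.1627e-05
20 log₁₀(1.1627e-05) = -98.69 dB
∠(j280 + 110) = arctan(280/110) = 68.55°
∠(j280 + 2) = arctan(280/2) = 89.59°
∠(j280 + 2.81) = arctan(280/2.81) = 89.43°
∠(j280 + 280) = arctan(280/280) = 45.00°
∠H(j280) = 68.55° − (89.59° + 89.43° + 45.00°) = -155.46°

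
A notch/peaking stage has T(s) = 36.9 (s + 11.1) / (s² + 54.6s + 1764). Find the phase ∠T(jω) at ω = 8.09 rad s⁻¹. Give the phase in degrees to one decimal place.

21.5 deg

∠(j8.09 + 11.1) = arctan(8.09/11.1) = 36.09°
∠[(j8.09)² + 54.6(j8.09) + 1764] = ∠[1698.6 + j441.71] = 14.58°
∠T(j8.09) = 36.09° − 14.58° = 21.51°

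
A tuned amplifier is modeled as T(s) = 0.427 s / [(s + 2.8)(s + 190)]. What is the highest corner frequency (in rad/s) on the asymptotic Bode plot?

Break frequencies occur at each pole and zero magnitude: 2.8 rad/s, 190 rad/s.
The highest is 190 rad/s.

190 rad/s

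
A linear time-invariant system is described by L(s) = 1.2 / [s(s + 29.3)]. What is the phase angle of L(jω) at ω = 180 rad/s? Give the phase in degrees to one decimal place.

∠(j180 + 29.3) = arctan(180/29.3) = 80.75°
∠(j180) = 90.00°
∠L(j180) = − (80.75° + 90.00°) = -170.75°

-170.8°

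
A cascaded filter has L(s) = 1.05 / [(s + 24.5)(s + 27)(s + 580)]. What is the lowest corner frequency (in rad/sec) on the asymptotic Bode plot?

24.5 rad/sec

Break frequencies occur at each pole and zero magnitude: 24.5 rad/sec, 27 rad/sec, 580 rad/sec.
The lowest is 24.5 rad/sec.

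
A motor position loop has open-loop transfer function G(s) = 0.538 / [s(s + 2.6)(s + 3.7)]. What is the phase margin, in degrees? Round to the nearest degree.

Gain crossover: |G(jω)| = 1 at ω ≈ 0.0559 rad/s.
∠G(j0.0559) = −90° − arctan(0.0559/2.6) − arctan(0.0559/3.7) ≈ -92.10°
PM = 180° + (-92.10°) = 87.90°

88°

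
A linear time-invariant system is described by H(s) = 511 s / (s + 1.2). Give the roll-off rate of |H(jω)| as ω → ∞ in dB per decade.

With 1 zero and 1 pole, the high-frequency asymptotic slope is 20 × (1 − 1) = 0 dB/decade.

0 dB/decade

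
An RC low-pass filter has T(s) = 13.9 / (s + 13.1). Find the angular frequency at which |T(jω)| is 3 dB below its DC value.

13.1 rad/sec

For a single-pole low-pass, the −3 dB point is at the pole: ω = 13.1 rad/sec.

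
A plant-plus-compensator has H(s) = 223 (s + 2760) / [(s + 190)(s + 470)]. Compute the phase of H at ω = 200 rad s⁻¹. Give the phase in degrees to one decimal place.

-65.4°

∠(j200 + 2760) = arctan(200/2760) = 4.14°
∠(j200 + 190) = arctan(200/190) = 46.47°
∠(j200 + 470) = arctan(200/470) = 23.05°
∠H(j200) = 4.14° − (46.47° + 23.05°) = -65.38°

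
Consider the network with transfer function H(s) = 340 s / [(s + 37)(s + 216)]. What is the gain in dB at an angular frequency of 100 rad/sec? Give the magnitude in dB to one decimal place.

2.5 dB

|j100| = 100
|j100 + 37| = √(100² + 37²) = 106.6
|j100 + 216| = √(100² + 216²) = 238
|H(j100)| = 340 × 100 / (106.6 × 238) = 1.3397
20 log₁₀(1.3397) = 2.54 dB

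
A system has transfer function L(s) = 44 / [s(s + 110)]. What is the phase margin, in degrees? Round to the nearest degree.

Gain crossover: |L(jω)| = 1 at ω ≈ 0.4 rad/sec.
∠L(j0.4) = −90° − arctan(0.4/110) ≈ -90.21°
PM = 180° + (-90.21°) = 89.79°

90°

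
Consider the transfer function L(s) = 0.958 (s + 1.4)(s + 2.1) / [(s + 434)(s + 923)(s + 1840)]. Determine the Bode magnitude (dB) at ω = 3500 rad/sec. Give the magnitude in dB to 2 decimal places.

|j3500 + 1.4| = √(3500² + 1.4²) = 3500
|j3500 + 2.1| = √(3500² + 2.1²) = 3500
|j3500 + 434| = √(3500² + 434²) = 3527
|j3500 + 923| = √(3500² + 923²) = 3620
|j3500 + 1840| = √(3500² + 1840²) = 3954
|L(j3500)| = 0.958 × 3500 × 3500 / (3527 × 3620 × 3954) = 0.00023249
20 log₁₀(0.00023249) = -72.672 dB

-72.67 dB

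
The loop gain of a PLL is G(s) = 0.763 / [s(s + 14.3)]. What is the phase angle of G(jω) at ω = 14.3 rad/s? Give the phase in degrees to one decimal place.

∠(j14.3 + 14.3) = arctan(14.3/14.3) = 45.00°
∠(j14.3) = 90.00°
∠G(j14.3) = − (45.00° + 90.00°) = -135.00°

-135.0°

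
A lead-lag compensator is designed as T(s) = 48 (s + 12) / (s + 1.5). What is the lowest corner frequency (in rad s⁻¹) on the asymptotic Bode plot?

1.5 rad s⁻¹

Break frequencies occur at each pole and zero magnitude: 1.5 rad s⁻¹, 12 rad s⁻¹.
The lowest is 1.5 rad s⁻¹.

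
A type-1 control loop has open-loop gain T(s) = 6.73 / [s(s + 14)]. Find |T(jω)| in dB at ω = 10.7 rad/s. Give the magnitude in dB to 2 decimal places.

-28.95 dB

|j10.7 + 14| = √(10.7² + 14²) = 17.62
|j10.7| = 10.7
|T(j10.7)| = 6.73 / (17.62 × 10.7) = 0.035695
20 log₁₀(0.035695) = -28.948 dB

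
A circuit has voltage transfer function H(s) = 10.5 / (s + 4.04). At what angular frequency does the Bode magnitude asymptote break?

The single real pole at s = −4.04 gives a corner at ω = 4.04 rad/s.

4.04 rad/s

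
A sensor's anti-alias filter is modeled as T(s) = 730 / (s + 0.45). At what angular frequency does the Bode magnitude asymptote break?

The single real pole at s = −0.45 gives a corner at ω = 0.45 rad/s.

0.45 rad/s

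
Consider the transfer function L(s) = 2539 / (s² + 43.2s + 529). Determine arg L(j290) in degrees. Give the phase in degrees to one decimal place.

∠[(j290)² + 43.2(j290) + 529] = ∠[-83571 + j12528] = 171.47°
∠L(j290) = −171.47° = -171.47°

-171.5°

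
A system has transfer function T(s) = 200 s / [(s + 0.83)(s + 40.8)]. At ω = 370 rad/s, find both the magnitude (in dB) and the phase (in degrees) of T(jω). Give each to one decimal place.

|T| = -5.4 dB, ∠T = -83.6 deg

|j370| = 370
|j370 + 0.83| = √(370² + 0.83²) = 370
|j370 + 40.8| = √(370² + 40.8²) = 372.2
|T(j370)| = 200 × 370 / (370 × 372.2) = 0.53728
20 log₁₀(0.53728) = -5.40 dB
∠(j370) = 90.00°
∠(j370 + 0.83) = arctan(370/0.83) = 89.87°
∠(j370 + 40.8) = arctan(370/40.8) = 83.71°
∠T(j370) = 90.00° − (89.87° + 83.71°) = -83.58°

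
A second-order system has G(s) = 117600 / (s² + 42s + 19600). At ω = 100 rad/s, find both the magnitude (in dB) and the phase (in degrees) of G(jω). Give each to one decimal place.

|G| = 21.0 dB, ∠G = -23.6 deg

|(j100)² + 42(j100) + 19600| = |9600 + j4200| = 1.048e+04
|G(j100)| = 117600 / 1.048e+04 = 11.223
20 log₁₀(11.223) = 21.00 dB
∠[(j100)² + 42(j100) + 19600] = ∠[9600 + j4200] = 23.63°
∠G(j100) = −23.63° = -23.63°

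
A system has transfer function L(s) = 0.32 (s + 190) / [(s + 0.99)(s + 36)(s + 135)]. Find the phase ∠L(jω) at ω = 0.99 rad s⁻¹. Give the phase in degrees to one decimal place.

-46.7 deg

∠(j0.99 + 190) = arctan(0.99/190) = 0.30°
∠(j0.99 + 0.99) = arctan(0.99/0.99) = 45.00°
∠(j0.99 + 36) = arctan(0.99/36) = 1.58°
∠(j0.99 + 135) = arctan(0.99/135) = 0.42°
∠L(j0.99) = 0.30° − (45.00° + 1.58° + 0.42°) = -46.70°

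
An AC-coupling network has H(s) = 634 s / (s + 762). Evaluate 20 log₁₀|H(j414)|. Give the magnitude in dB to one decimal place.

49.6 dB

|j414| = 414
|j414 + 762| = √(414² + 762²) = 867.2
|H(j414)| = 634 × 414 / 867.2 = 302.67
20 log₁₀(302.67) = 49.62 dB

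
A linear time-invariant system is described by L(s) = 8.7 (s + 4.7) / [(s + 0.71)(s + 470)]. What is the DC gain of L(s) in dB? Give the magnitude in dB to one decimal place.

L(0) = 8.7 × 4.7 / (0.71 × 470) = 0.12254
20 log₁₀(0.12254) = -18.23 dB

-18.2 dB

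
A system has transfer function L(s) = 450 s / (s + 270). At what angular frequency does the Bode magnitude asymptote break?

The single real pole at s = −270 gives a corner at ω = 270 rad/s.

270 rad/s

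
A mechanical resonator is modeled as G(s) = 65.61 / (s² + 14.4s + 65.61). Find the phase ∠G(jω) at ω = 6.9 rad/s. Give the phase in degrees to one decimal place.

∠[(j6.9)² + 14.4(j6.9) + 65.61] = ∠[18 + j99.36] = 79.73°
∠G(j6.9) = −79.73° = -79.73°

-79.7 deg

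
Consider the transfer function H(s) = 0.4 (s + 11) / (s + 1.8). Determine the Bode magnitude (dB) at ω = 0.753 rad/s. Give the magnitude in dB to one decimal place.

7.1 dB

|j0.753 + 11| = √(0.753² + 11²) = 11.03
|j0.753 + 1.8| = √(0.753² + 1.8²) = 1.951
|H(j0.753)| = 0.4 × 11.03 / 1.951 = 2.2604
20 log₁₀(2.2604) = 7.08 dB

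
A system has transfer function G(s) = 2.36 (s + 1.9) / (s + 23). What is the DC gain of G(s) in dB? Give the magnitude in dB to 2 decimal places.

G(0) = 2.36 × 1.9 / 23 = 0.19496
20 log₁₀(0.19496) = -14.201 dB

-14.20 dB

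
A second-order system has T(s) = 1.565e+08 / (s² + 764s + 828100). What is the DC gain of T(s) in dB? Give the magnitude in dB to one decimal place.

45.5 dB

T(0) = 1.565e+08 / 828100 = 188.99
20 log₁₀(188.99) = 45.53 dB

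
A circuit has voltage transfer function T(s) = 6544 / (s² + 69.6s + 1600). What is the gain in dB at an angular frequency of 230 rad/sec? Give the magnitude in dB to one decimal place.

|(j230)² + 69.6(j230) + 1600| = |-51300 + j16008| = 5.374e+04
|T(j230)| = 6544 / 5.374e+04 = 0.12177
20 log₁₀(0.12177) = -18.29 dB

-18.3 dB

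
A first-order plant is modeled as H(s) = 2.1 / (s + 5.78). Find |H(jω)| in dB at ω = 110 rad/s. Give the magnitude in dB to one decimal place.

-34.4 dB

|j110 + 5.78| = √(110² + 5.78²) = 110.2
|H(j110)| = 2.1 / 110.2 = 0.019065
20 log₁₀(0.019065) = -34.40 dB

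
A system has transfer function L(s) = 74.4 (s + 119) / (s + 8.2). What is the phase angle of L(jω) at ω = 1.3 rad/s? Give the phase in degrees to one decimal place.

∠(j1.3 + 119) = arctan(1.3/119) = 0.63°
∠(j1.3 + 8.2) = arctan(1.3/8.2) = 9.01°
∠L(j1.3) = 0.63° − 9.01° = -8.38°

-8.4 deg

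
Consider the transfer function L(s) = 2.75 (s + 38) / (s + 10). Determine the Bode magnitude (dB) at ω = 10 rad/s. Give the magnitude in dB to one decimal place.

|j10 + 38| = √(10² + 38²) = 39.29
|j10 + 10| = √(10² + 10²) = 14.14
|L(j10)| = 2.75 × 39.29 / 14.14 = 7.6408
20 log₁₀(7.6408) = 17.66 dB

17.7 dB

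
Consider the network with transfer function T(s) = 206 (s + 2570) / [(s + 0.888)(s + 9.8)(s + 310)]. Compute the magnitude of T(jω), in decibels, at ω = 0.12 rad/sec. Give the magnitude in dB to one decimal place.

45.8 dB

|j0.12 + 2570| = √(0.12² + 2570²) = 2570
|j0.12 + 0.888| = √(0.12² + 0.888²) = 0.8961
|j0.12 + 9.8| = √(0.12² + 9.8²) = 9.801
|j0.12 + 310| = √(0.12² + 310²) = 310
|T(j0.12)| = 206 × 2570 / (0.8961 × 9.801 × 310) = 194.46
20 log₁₀(194.46) = 45.78 dB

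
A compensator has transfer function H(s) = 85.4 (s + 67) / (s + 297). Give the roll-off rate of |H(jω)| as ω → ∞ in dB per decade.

With 1 zero and 1 pole, the high-frequency asymptotic slope is 20 × (1 − 1) = 0 dB/decade.

0 dB/decade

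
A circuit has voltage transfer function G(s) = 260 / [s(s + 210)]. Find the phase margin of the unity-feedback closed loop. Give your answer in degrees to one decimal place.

Gain crossover: |G(jω)| = 1 at ω ≈ 1.24 rad/sec.
∠G(j1.24) = −90° − arctan(1.24/210) ≈ -90.34°
PM = 180° + (-90.34°) = 89.66°

89.7°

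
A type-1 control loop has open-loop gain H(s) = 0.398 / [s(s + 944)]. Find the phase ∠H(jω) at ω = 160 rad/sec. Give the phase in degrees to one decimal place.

∠(j160 + 944) = arctan(160/944) = 9.62°
∠(j160) = 90.00°
∠H(j160) = − (9.62° + 90.00°) = -99.62°

-99.6°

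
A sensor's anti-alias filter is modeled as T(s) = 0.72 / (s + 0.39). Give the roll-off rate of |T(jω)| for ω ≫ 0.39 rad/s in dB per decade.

With 0 zeros and 1 pole, the high-frequency asymptotic slope is 20 × (0 − 1) = -20 dB/decade.

-20 dB/decade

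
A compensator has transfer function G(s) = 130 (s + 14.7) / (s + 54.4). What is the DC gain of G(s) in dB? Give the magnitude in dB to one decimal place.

G(0) = 130 × 14.7 / 54.4 = 35.129
20 log₁₀(35.129) = 30.91 dB

30.9 dB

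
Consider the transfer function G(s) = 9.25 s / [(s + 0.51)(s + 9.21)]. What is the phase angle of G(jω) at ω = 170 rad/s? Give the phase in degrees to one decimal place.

-86.7°

∠(j170) = 90.00°
∠(j170 + 0.51) = arctan(170/0.51) = 89.83°
∠(j170 + 9.21) = arctan(170/9.21) = 86.90°
∠G(j170) = 90.00° − (89.83° + 86.90°) = -86.73°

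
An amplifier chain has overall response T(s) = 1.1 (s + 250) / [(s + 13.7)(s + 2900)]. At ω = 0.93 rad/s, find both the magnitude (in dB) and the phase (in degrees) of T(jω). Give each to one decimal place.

|j0.93 + 250| = √(0.93² + 250²) = 250
|j0.93 + 13.7| = √(0.93² + 13.7²) = 13.73
|j0.93 + 2900| = √(0.93² + 2900²) = 2900
|T(j0.93)| = 1.1 × 250 / (13.73 × 2900) = 0.0069059
20 log₁₀(0.0069059) = -43.22 dB
∠(j0.93 + 250) = arctan(0.93/250) = 0.21°
∠(j0.93 + 13.7) = arctan(0.93/13.7) = 3.88°
∠(j0.93 + 2900) = arctan(0.93/2900) = 0.02°
∠T(j0.93) = 0.21° − (3.88° + 0.02°) = -3.69°

|T| = -43.2 dB, ∠T = -3.7°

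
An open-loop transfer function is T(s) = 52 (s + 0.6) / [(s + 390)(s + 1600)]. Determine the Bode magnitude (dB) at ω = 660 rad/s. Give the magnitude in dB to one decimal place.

|j660 + 0.6| = √(660² + 0.6²) = 660
|j660 + 390| = √(660² + 390²) = 766.6
|j660 + 1600| = √(660² + 1600²) = 1731
|T(j660)| = 52 × 660 / (766.6 × 1731) = 0.025866
20 log₁₀(0.025866) = -31.75 dB

-31.7 dB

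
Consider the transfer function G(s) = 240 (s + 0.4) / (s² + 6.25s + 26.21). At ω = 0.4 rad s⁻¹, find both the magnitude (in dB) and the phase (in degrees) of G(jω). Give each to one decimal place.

|j0.4 + 0.4| = √(0.4² + 0.4²) = 0.5657
|(j0.4)² + 6.25(j0.4) + 26.21| = |26.05 + j2.5| = 26.17
|G(j0.4)| = 240 × 0.5657 / 26.17 = 5.1879
20 log₁₀(5.1879) = 14.30 dB
∠(j0.4 + 0.4) = arctan(0.4/0.4) = 45.00°
∠[(j0.4)² + 6.25(j0.4) + 26.21] = ∠[26.05 + j2.5] = 5.48°
∠G(j0.4) = 45.00° − 5.48° = 39.52°

|G| = 14.3 dB, ∠G = 39.5°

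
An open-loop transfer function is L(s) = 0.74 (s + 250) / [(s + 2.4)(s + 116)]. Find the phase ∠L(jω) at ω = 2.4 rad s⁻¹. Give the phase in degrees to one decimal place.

-45.6°

∠(j2.4 + 250) = arctan(2.4/250) = 0.55°
∠(j2.4 + 2.4) = arctan(2.4/2.4) = 45.00°
∠(j2.4 + 116) = arctan(2.4/116) = 1.19°
∠L(j2.4) = 0.55° − (45.00° + 1.19°) = -45.64°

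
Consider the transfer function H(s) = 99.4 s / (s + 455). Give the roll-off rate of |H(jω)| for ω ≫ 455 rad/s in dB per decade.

0 dB/decade

With 1 zero and 1 pole, the high-frequency asymptotic slope is 20 × (1 − 1) = 0 dB/decade.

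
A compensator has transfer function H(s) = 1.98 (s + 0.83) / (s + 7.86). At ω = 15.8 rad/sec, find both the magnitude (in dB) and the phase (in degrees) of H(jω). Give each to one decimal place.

|j15.8 + 0.83| = √(15.8² + 0.83²) = 15.82
|j15.8 + 7.86| = √(15.8² + 7.86²) = 17.65
|H(j15.8)| = 1.98 × 15.82 / 17.65 = 1.7752
20 log₁₀(1.7752) = 4.98 dB
∠(j15.8 + 0.83) = arctan(15.8/0.83) = 86.99°
∠(j15.8 + 7.86) = arctan(15.8/7.86) = 63.55°
∠H(j15.8) = 86.99° − 63.55° = 23.44°

|H| = 5.0 dB, ∠H = 23.4°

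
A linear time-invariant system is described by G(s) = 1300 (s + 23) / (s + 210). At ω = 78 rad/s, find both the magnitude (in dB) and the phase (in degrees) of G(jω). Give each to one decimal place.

|j78 + 23| = √(78² + 23²) = 81.32
|j78 + 210| = √(78² + 210²) = 224
|G(j78)| = 1300 × 81.32 / 224 = 471.91
20 log₁₀(471.91) = 53.48 dB
∠(j78 + 23) = arctan(78/23) = 73.57°
∠(j78 + 210) = arctan(78/210) = 20.38°
∠G(j78) = 73.57° − 20.38° = 53.19°

|G| = 53.5 dB, ∠G = 53.2°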